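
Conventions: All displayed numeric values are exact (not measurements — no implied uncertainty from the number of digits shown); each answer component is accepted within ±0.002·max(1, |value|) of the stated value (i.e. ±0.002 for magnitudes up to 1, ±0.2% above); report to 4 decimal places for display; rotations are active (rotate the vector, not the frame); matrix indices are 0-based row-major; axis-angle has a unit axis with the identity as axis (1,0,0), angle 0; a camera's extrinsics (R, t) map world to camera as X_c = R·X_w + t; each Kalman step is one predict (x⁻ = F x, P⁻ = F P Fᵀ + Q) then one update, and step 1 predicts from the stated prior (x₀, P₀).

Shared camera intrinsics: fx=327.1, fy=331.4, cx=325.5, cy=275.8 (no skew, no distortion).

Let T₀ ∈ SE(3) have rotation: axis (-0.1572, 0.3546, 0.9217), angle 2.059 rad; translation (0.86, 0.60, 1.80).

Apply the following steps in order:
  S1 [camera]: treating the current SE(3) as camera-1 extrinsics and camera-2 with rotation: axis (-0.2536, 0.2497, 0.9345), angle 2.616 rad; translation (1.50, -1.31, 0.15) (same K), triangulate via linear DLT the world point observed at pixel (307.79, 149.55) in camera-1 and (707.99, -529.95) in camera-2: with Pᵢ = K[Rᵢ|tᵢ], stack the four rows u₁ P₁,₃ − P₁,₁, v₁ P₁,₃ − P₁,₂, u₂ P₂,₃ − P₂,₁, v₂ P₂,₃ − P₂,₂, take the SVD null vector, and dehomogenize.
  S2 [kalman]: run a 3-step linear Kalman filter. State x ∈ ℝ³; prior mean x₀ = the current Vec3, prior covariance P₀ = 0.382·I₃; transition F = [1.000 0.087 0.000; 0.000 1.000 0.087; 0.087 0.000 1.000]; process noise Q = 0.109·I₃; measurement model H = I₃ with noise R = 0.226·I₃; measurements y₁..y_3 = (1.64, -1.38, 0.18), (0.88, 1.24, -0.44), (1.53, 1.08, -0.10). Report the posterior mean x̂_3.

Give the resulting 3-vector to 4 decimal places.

result = (1.1938, 0.8035, -0.0867)

after S1 (triangulate): (-1.4780, 1.8295, -0.2376)
after S2 (kf_track): (1.1938, 0.8035, -0.0867)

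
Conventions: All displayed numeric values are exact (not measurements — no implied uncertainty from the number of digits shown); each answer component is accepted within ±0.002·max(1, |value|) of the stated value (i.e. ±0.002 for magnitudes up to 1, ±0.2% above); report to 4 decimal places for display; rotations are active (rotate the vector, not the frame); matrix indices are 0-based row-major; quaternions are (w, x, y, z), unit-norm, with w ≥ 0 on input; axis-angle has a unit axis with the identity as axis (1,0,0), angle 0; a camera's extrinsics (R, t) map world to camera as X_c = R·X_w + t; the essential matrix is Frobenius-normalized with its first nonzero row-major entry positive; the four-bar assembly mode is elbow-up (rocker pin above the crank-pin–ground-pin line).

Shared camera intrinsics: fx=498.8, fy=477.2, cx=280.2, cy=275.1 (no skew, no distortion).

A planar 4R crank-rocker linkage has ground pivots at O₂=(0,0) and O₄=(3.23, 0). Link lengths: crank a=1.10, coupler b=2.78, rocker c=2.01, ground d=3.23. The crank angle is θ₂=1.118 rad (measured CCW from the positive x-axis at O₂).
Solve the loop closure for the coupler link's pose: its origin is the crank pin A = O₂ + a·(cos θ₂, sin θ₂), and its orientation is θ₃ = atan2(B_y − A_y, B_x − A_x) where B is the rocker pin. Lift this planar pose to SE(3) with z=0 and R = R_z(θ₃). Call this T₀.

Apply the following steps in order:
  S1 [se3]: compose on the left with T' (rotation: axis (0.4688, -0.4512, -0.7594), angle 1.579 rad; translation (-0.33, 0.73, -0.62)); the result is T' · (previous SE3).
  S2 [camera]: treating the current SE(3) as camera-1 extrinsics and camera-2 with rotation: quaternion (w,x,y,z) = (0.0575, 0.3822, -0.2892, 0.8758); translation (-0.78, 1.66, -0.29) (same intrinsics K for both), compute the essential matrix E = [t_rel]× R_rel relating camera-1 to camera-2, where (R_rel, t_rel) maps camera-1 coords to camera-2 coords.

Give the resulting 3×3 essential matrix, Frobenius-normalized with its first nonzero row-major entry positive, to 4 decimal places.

source (fourbar_fk): coupler pose = R=[0.9310 -0.3649 0.0000; 0.3649 0.9310 0.0000; 0.0000 0.0000 1.0000], t=(0.4812, 0.9892, 0.0000)
after S1 (compose_se3): R=[0.3979 0.4306 -0.8101; -0.8337 0.5383 -0.1233; 0.3830 0.7244 0.5732], t=(0.3128, 0.4568, 0.2298)
after S2 (essential): [0.2435 0.5909 -0.2220; 0.1296 0.1655 -0.0420; -0.6199 0.1674 -0.2899]

matrix = [0.2435 0.5909 -0.2220; 0.1296 0.1655 -0.0420; -0.6199 0.1674 -0.2899]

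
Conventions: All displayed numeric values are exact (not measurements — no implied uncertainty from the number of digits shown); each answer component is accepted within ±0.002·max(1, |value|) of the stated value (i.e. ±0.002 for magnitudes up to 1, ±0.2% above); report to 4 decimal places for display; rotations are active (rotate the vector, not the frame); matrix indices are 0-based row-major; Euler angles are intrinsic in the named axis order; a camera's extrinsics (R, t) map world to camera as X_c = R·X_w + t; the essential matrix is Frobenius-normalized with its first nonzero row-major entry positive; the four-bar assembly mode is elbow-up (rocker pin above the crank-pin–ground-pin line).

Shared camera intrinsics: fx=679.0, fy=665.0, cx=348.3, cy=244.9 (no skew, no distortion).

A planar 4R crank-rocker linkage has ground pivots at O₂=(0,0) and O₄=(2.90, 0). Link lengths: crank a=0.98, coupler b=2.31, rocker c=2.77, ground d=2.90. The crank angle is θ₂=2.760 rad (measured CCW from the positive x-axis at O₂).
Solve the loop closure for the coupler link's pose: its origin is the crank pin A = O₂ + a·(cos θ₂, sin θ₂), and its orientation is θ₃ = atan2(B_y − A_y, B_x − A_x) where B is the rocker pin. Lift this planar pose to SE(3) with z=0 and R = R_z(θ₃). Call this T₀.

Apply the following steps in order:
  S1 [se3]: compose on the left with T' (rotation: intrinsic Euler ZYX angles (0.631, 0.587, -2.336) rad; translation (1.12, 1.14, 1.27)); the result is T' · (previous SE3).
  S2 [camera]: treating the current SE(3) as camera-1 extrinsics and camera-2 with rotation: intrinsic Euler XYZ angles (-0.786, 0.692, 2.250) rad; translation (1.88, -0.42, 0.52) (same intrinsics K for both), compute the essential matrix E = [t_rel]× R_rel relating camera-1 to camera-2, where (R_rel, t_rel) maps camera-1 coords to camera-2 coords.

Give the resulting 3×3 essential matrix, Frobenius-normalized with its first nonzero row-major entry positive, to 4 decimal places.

matrix = [0.2864 0.2117 -0.3637; -0.1953 -0.6049 -0.1210; -0.2013 0.1627 0.5052]

source (fourbar_fk): coupler pose = R=[0.7615 -0.6482 0.0000; 0.6482 0.7615 0.0000; 0.0000 0.0000 1.0000], t=(-0.9095, 0.3650, 0.0000)
after S1 (compose_se3): R=[0.5677 -0.3702 -0.7353; -0.1413 -0.9237 0.3560; -0.8110 -0.0982 -0.5767], t=(0.5400, 0.4031, 1.5546)
after S2 (essential): [0.2864 0.2117 -0.3637; -0.1953 -0.6049 -0.1210; -0.2013 0.1627 0.5052]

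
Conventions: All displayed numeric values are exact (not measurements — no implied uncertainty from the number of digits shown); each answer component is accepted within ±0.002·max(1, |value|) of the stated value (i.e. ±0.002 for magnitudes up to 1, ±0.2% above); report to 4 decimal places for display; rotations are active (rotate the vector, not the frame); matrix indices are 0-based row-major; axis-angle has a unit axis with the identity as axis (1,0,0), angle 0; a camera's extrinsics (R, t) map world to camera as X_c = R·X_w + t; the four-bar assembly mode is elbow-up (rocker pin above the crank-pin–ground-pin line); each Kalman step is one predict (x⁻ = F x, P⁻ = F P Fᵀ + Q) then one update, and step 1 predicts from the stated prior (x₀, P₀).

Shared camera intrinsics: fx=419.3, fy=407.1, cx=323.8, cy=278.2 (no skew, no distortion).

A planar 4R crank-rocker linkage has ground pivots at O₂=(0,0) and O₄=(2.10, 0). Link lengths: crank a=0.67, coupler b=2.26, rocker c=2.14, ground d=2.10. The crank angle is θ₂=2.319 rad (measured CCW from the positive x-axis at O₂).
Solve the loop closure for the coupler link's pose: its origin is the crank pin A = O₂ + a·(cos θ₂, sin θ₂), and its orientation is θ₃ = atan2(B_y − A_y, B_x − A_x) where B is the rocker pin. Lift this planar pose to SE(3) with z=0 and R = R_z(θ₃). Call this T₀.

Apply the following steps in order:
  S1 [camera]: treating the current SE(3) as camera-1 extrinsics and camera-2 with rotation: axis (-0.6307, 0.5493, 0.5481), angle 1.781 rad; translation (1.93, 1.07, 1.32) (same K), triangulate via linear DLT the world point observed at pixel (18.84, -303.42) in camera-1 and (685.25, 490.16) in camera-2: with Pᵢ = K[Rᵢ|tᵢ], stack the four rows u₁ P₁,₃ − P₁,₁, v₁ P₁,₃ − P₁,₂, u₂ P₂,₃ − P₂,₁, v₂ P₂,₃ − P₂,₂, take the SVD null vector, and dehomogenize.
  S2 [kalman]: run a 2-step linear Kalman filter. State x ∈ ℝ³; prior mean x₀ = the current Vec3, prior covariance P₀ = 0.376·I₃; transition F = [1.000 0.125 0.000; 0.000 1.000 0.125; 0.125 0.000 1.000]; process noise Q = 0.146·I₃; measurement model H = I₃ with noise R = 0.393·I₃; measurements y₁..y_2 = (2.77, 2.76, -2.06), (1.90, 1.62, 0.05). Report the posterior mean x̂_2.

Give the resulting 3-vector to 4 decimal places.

source (fourbar_fk): coupler pose = R=[0.7575 -0.6529 0.0000; 0.6529 0.7575 0.0000; 0.0000 0.0000 1.0000], t=(-0.4558, 0.4911, 0.0000)
after S1 (triangulate): (-1.6093, -1.3384, 1.1013)
after S2 (kf_track): (1.4541, 1.3460, -0.2002)

result = (1.4541, 1.3460, -0.2002)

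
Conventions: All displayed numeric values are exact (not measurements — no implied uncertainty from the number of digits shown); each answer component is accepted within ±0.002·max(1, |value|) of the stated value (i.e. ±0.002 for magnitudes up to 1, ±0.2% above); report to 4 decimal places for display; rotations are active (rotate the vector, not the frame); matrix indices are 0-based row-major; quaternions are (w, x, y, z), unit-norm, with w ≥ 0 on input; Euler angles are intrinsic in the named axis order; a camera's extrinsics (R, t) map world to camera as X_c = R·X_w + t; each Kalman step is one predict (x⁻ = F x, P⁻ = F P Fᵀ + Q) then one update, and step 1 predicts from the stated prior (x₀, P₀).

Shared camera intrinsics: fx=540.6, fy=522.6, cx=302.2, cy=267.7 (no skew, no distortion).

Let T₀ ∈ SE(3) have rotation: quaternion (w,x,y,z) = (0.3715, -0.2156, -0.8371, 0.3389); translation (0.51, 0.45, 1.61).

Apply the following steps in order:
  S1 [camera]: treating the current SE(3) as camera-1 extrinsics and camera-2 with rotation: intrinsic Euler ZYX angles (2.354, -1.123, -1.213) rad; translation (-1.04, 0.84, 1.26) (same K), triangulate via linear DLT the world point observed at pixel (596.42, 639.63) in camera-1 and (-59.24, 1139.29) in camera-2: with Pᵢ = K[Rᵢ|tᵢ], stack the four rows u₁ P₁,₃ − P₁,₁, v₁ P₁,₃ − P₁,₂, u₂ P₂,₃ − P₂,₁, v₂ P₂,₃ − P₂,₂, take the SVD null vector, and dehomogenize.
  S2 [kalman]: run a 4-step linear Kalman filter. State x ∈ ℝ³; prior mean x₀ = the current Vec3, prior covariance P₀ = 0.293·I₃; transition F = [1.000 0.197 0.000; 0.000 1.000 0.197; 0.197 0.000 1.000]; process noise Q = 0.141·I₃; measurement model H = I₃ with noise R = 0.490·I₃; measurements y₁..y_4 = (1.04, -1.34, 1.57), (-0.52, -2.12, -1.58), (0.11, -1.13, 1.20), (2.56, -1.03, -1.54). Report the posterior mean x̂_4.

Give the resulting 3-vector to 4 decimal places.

result = (0.8929, -1.0781, -0.4342)

after S1 (triangulate): (0.5704, 0.3885, -1.3580)
after S2 (kf_track): (0.8929, -1.0781, -0.4342)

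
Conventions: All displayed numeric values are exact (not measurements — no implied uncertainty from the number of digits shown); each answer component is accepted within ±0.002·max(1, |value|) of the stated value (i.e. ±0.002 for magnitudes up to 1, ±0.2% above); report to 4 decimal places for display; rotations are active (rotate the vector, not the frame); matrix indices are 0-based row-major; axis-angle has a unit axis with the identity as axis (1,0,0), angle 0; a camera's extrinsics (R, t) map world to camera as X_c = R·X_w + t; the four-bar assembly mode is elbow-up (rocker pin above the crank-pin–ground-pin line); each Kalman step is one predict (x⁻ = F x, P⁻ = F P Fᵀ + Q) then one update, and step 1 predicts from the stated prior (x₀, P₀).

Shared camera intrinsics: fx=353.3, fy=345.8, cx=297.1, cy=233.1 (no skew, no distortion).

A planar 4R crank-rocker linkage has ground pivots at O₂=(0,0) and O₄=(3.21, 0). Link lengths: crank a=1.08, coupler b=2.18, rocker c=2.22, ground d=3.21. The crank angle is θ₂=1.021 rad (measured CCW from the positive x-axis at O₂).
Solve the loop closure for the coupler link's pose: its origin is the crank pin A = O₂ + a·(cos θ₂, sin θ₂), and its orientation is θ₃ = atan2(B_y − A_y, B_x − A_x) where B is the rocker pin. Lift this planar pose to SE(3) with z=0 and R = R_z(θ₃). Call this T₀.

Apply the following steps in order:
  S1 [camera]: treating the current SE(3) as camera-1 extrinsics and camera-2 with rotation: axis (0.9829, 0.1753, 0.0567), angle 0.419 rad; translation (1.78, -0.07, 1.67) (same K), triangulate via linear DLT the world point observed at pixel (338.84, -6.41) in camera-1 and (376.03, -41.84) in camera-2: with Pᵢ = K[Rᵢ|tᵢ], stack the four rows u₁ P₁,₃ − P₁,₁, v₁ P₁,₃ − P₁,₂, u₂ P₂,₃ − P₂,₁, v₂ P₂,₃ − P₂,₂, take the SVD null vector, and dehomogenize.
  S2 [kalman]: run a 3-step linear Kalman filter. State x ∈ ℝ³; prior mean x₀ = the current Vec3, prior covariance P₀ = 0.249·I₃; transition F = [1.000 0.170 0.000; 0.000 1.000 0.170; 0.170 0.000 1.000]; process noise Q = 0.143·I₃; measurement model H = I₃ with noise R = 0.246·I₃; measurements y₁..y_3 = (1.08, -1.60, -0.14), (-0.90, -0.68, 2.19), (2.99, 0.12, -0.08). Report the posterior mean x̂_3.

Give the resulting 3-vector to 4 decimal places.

source (fourbar_fk): coupler pose = R=[0.8490 -0.5284 0.0000; 0.5284 0.8490 0.0000; 0.0000 0.0000 1.0000], t=(0.5643, 0.9208, 0.0000)
after S1 (triangulate): (-1.3459, -1.4144, 1.4310)
after S2 (kf_track): (1.2541, -0.2097, 0.6806)

result = (1.2541, -0.2097, 0.6806)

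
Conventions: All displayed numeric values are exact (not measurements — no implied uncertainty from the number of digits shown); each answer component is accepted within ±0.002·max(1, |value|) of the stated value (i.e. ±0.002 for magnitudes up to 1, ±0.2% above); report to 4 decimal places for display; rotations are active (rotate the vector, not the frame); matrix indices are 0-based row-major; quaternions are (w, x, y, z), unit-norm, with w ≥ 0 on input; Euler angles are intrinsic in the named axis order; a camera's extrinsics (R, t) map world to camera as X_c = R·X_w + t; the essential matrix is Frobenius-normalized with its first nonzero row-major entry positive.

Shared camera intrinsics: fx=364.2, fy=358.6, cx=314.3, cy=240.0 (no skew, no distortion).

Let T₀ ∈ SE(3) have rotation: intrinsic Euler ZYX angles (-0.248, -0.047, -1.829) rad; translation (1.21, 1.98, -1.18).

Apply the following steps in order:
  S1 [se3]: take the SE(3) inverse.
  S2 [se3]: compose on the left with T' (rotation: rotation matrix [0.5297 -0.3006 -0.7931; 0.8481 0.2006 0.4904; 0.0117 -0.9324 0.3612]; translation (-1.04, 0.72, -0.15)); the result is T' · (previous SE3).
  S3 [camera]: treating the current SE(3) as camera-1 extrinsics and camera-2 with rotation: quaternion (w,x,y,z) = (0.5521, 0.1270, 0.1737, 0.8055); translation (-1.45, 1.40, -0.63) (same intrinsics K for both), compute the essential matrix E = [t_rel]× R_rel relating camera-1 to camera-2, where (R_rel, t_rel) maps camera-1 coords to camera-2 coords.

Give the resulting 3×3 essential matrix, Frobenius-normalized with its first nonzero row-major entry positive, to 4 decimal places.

matrix = [0.1125 0.0122 0.3743; 0.0118 -0.0356 0.5953; -0.6622 -0.2219 0.0594]

after S1 (invert_se3): R=[0.9683 -0.2452 0.0470; -0.0186 -0.2587 -0.9658; 0.2490 0.9343 -0.2551], t=(-0.6308, -0.6049, -2.4522)
after S2 (compose_se3): R=[0.3211 -0.7932 0.5175; 0.9396 0.1983 -0.2790; 0.1186 0.5758 0.8089], t=(0.7526, -1.1388, -0.4791)
after S3 (essential): [0.1125 0.0122 0.3743; 0.0118 -0.0356 0.5953; -0.6622 -0.2219 0.0594]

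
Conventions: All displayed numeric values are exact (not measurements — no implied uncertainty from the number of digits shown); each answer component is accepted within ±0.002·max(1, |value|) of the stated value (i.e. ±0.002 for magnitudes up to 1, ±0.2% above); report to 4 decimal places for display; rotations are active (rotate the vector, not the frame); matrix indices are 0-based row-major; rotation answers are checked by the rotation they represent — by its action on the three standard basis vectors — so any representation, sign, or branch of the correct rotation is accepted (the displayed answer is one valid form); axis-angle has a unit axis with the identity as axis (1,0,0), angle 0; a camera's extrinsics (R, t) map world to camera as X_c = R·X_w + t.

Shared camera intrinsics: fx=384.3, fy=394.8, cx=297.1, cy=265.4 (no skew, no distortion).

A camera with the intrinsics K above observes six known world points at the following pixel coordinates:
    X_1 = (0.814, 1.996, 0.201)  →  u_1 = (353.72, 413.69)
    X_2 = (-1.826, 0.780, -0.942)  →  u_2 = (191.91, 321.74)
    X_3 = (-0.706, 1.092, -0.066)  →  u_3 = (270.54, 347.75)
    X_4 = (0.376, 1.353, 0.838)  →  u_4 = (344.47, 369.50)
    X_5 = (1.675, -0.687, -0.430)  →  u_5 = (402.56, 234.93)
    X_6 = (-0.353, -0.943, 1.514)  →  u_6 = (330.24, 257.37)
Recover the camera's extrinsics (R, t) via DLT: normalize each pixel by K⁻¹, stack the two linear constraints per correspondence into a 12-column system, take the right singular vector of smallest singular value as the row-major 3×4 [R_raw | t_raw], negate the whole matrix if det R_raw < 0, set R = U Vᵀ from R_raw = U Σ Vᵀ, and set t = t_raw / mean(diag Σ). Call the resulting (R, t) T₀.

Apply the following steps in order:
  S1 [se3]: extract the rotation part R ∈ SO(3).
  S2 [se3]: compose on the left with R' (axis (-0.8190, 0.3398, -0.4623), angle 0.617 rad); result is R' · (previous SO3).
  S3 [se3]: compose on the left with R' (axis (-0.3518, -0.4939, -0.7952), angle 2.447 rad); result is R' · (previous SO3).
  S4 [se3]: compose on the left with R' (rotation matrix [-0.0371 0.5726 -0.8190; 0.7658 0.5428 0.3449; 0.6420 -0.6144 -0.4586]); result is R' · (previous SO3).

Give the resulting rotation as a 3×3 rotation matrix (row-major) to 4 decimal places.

rotation (matrix) = ((-0.3321, -0.6591, -0.6748), (-0.8620, -0.0784, 0.5008), (-0.3830, 0.7480, -0.5421))

source (pnp_recover): camera pose = R=[0.8834 -0.0842 0.4611; -0.0319 0.9706 0.2384; -0.4676 -0.2253 0.8547], t=(0.2701, 0.3700, 6.8615)
after S1 (rot_of_se3): [0.8834 -0.0842 0.4611; -0.0319 0.9706 0.2384; -0.4676 -0.2253 0.8547]
after S2 (compose_so3): [0.6983 0.0707 0.7123; -0.5164 0.7389 0.4328; -0.4958 -0.6701 0.5525]
after S3 (compose_so3): [-0.8937 0.4446 0.0605; -0.4228 -0.8795 0.2185; 0.1504 0.1697 0.9740]
after S4 (compose_so3): [-0.3321 -0.6591 -0.6748; -0.8620 -0.0784 0.5008; -0.3830 0.7480 -0.5421]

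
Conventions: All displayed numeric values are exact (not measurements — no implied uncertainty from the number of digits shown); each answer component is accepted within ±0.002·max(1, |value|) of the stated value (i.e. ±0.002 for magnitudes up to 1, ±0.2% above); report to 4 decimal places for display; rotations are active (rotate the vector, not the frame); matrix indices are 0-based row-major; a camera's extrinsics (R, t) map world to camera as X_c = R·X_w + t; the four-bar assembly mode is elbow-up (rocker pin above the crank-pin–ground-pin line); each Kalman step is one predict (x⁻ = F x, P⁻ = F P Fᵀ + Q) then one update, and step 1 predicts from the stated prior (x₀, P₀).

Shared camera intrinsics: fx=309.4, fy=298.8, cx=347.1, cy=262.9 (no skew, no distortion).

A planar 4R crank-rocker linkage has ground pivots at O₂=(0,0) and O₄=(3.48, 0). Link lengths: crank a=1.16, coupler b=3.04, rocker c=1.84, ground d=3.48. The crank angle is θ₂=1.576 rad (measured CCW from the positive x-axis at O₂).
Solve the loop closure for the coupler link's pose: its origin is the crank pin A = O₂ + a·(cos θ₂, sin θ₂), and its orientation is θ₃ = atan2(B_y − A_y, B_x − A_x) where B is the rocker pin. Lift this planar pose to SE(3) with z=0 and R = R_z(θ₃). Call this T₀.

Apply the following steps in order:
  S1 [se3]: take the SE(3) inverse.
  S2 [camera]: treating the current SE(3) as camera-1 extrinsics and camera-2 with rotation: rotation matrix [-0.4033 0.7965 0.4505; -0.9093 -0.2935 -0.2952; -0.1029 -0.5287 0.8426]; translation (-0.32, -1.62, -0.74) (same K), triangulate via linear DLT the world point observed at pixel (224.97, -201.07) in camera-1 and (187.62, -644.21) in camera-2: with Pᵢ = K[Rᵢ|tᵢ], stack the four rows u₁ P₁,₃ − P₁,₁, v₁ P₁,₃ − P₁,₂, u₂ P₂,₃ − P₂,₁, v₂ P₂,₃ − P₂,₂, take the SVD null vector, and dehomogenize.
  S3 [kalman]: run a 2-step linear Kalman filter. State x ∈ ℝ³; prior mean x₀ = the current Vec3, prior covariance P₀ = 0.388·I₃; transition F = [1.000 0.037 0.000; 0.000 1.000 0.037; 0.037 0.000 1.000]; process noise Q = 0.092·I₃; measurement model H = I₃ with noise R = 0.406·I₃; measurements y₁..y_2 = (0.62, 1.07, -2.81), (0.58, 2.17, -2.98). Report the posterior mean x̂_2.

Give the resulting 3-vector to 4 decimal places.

source (fourbar_fk): coupler pose = R=[0.9798 -0.2002 0.0000; 0.2002 0.9798 0.0000; 0.0000 0.0000 1.0000], t=(-0.0060, 1.1600, 0.0000)
after S1 (invert_se3): R=[0.9798 0.2002 0.0000; -0.2002 0.9798 0.0000; 0.0000 0.0000 1.0000], t=(-0.2263, -1.1377, 0.0000)
after S2 (triangulate): (-0.0913, -0.6385, 1.1238)
after S3 (kf_track): (0.4082, 1.0677, -1.8309)

result = (0.4082, 1.0677, -1.8309)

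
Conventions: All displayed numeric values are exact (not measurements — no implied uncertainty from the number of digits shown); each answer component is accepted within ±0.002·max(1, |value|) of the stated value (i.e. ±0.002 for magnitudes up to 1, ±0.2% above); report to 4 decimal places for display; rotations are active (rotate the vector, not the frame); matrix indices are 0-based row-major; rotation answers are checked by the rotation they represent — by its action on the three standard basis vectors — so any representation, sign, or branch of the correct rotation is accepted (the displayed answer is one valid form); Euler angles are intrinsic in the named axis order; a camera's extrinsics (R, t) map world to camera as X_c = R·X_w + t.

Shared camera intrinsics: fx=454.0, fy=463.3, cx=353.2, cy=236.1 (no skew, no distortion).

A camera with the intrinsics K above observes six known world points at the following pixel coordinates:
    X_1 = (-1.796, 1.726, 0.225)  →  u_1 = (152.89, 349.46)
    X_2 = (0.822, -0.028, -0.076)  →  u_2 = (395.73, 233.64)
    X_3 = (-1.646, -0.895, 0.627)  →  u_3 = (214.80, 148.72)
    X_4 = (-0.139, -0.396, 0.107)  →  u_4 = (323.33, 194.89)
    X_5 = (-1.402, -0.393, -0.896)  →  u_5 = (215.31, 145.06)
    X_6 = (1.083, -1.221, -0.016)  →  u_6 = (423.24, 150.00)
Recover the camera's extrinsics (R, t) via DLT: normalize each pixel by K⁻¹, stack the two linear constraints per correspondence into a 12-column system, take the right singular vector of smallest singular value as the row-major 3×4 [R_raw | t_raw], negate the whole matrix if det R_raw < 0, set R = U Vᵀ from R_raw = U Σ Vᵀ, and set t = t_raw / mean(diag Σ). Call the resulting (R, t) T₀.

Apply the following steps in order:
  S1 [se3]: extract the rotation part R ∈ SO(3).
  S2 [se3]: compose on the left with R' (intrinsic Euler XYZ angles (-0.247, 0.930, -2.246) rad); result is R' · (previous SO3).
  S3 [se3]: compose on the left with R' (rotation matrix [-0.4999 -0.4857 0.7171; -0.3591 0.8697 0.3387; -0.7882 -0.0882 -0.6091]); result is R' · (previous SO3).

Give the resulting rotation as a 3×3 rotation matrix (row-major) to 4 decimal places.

source (pnp_recover): camera pose = R=[0.9708 -0.1342 -0.1989; 0.1709 0.9686 0.1806; 0.1684 -0.2093 0.9632], t=(-0.2798, -0.1299, 5.6558)
after S1 (rot_of_se3): [0.9708 -0.1342 -0.1989; 0.1709 0.9686 0.1806; 0.1684 -0.2093 0.9632]
after S2 (compose_so3): [-0.1480 0.3344 0.9307; -0.7210 -0.6807 0.1299; 0.6770 -0.6518 0.3418]
after S3 (compose_so3): [0.9096 -0.3040 -0.2832; -0.3446 -0.9328 -0.1054; -0.2321 0.1935 -0.9532]

rotation (matrix) = ((0.9096, -0.3040, -0.2832), (-0.3446, -0.9328, -0.1054), (-0.2321, 0.1935, -0.9532))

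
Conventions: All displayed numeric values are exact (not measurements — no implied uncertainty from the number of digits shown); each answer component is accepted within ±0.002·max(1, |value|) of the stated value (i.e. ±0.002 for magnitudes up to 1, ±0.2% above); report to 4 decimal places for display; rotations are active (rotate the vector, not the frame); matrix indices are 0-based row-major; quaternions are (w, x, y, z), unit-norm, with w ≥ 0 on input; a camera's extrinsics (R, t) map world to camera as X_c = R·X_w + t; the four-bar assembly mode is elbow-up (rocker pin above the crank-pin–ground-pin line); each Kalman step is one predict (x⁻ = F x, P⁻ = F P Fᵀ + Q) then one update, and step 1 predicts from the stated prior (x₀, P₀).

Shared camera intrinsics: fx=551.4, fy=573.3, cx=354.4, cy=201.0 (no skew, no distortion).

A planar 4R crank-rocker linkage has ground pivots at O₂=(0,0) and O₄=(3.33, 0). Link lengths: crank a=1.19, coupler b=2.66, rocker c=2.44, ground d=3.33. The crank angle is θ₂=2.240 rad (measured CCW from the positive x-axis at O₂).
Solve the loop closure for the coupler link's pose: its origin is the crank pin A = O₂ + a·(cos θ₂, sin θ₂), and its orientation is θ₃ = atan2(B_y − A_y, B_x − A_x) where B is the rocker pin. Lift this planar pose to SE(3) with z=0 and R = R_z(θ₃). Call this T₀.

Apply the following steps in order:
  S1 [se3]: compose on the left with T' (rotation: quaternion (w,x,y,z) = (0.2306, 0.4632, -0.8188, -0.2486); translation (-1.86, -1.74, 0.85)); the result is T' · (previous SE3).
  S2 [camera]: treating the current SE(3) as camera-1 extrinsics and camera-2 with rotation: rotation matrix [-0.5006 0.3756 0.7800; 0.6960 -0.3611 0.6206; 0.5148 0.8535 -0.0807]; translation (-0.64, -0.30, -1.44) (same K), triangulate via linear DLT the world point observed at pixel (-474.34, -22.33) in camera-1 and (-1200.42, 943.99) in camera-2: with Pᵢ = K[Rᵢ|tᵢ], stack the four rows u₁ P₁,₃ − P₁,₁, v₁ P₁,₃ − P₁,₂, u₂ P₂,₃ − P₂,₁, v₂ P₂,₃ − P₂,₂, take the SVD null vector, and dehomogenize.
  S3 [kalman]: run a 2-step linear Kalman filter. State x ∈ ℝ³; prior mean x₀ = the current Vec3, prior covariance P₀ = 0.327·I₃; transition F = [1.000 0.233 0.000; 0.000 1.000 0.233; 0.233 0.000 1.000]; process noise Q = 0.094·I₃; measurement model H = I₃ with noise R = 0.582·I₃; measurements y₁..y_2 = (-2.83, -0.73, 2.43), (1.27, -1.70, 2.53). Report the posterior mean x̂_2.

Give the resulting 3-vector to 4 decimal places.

result = (0.4244, -0.2001, 1.5208)

source (fourbar_fk): coupler pose = R=[0.9370 -0.3494 0.0000; 0.3494 0.9370 0.0000; 0.0000 0.0000 1.0000], t=(-0.7382, 0.9333, 0.0000)
after S1 (compose_se3): R=[-0.6602 -0.4410 -0.6080; -0.6619 0.7242 0.1935; 0.3550 0.5301 -0.7700], t=(-2.1181, -0.6779, 1.3206)
after S2 (triangulate): (1.6635, 1.1149, 0.0298)
after S3 (kf_track): (0.4244, -0.2001, 1.5208)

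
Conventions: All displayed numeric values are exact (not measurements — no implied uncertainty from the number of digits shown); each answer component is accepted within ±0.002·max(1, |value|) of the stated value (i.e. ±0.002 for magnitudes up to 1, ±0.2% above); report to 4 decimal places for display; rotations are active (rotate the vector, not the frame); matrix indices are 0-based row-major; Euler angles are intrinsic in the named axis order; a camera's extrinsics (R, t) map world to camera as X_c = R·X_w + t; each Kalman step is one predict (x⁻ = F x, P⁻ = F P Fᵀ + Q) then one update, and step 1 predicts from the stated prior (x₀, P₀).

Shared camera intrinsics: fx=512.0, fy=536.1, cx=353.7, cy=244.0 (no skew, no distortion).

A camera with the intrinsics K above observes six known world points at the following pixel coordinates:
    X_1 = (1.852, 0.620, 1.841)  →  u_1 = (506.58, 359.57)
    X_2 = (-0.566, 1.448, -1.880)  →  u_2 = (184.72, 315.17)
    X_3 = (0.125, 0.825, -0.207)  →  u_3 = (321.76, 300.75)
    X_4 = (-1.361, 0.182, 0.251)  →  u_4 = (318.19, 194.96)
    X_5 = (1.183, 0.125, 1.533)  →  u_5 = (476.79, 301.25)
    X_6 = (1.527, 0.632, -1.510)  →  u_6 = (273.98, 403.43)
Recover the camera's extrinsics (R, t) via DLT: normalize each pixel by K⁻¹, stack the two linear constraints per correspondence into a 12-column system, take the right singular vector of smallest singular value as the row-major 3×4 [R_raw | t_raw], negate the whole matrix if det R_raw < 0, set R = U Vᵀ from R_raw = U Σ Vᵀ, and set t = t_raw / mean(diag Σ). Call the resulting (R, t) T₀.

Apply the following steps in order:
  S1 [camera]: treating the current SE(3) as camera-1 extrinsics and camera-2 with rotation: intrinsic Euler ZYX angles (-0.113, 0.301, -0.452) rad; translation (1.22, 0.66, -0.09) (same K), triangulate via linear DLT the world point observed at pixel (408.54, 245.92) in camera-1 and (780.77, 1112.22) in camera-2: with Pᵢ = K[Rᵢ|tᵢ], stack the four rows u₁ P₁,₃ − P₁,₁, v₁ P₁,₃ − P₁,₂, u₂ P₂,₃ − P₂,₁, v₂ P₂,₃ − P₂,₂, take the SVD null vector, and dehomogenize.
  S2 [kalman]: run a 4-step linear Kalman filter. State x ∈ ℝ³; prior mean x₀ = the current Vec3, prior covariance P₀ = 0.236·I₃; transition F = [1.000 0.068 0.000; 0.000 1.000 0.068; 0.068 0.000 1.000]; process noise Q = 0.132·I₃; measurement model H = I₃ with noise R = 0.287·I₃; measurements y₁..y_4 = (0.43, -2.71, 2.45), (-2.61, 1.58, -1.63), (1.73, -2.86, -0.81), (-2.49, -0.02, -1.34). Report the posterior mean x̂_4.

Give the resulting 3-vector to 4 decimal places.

result = (-1.2054, -0.6990, -0.8337)

source (pnp_recover): camera pose = R=[0.4520 -0.2804 0.8468; 0.6490 0.7547 -0.0965; -0.6120 0.5932 0.5231], t=(-0.1000, 0.0400, 6.9097)
after S1 (triangulate): (-0.6749, 0.8063, 1.8548)
after S2 (kf_track): (-1.2054, -0.6990, -0.8337)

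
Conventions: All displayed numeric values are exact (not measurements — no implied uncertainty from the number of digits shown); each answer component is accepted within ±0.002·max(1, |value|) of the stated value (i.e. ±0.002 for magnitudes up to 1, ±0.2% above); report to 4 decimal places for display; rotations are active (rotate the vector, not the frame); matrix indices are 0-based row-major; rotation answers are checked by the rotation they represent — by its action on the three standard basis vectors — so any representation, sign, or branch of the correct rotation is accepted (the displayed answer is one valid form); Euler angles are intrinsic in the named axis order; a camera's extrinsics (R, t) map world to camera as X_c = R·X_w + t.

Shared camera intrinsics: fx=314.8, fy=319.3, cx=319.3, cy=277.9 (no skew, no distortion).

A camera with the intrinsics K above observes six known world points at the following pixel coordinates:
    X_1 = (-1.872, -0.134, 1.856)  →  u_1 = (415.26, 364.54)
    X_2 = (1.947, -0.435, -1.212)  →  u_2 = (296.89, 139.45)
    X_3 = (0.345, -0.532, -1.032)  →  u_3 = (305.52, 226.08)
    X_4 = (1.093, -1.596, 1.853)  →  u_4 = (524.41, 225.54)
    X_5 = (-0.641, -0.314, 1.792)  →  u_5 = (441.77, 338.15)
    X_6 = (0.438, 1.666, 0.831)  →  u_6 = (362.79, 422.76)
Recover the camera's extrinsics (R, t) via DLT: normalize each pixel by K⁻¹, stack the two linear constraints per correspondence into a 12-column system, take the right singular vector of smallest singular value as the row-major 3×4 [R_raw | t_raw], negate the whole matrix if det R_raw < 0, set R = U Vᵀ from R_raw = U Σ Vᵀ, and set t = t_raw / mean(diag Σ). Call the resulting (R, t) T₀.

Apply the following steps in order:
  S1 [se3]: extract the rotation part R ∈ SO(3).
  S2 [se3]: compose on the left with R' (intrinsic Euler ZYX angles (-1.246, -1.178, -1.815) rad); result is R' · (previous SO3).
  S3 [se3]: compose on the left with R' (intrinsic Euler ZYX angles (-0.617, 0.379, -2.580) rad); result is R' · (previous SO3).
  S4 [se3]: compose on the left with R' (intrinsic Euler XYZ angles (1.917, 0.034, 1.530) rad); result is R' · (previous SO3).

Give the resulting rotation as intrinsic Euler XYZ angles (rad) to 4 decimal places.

source (pnp_recover): camera pose = R=[0.1059 -0.4325 0.8954; -0.4494 0.7825 0.4311; -0.8871 -0.4480 -0.1115], t=(0.4399, 0.2098, 4.9196)
after S1 (rot_of_se3): [0.1059 -0.4325 0.8954; -0.4494 0.7825 0.4311; -0.8871 -0.4480 -0.1115]
after S2 (compose_so3): [-0.8916 -0.4522 0.0234; 0.2911 -0.6121 -0.7352; 0.3468 -0.6487 0.6774]
after S3 (compose_so3): [-0.8467 0.0213 0.5317; 0.5249 0.1966 0.8281; -0.0869 0.9803 -0.1776]
after S4 (compose_so3): [-0.5617 -0.1621 -0.8113; 0.3436 -0.9378 -0.0505; -0.7526 -0.3071 0.5824]

rotation (euler_xyz) = (0.0865, -0.9464, 2.8607)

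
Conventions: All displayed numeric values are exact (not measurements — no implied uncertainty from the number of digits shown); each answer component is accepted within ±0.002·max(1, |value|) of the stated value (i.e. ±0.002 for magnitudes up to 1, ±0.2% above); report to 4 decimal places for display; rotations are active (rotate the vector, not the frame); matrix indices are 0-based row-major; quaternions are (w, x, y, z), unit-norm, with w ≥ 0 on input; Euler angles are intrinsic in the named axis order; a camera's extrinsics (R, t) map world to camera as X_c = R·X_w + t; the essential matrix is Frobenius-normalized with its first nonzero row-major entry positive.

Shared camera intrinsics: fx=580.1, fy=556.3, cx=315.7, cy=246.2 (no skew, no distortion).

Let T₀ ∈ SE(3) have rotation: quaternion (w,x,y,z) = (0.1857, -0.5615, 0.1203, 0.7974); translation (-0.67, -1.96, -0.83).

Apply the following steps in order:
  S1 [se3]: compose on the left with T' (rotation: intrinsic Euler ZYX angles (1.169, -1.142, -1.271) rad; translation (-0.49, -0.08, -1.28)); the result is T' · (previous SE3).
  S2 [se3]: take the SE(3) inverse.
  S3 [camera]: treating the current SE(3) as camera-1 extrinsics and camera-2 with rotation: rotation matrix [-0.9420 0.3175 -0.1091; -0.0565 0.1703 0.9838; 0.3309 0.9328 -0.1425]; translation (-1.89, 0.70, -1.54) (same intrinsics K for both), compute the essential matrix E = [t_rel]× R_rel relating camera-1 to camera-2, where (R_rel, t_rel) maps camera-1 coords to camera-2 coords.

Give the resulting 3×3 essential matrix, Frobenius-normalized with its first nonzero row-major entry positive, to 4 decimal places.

matrix = [0.3231 -0.0268 0.4733; -0.5671 0.2837 0.2786; -0.0949 -0.0529 -0.4236]

after S1 (compose_se3): R=[0.8874 -0.1150 -0.4463; -0.0865 -0.9927 0.0839; -0.4527 -0.0359 -0.8909], t=(0.0848, -2.2351, -1.2127)
after S2 (invert_se3): R=[0.8874 -0.0865 -0.4527; -0.1150 -0.9927 -0.0359; -0.4463 0.0839 -0.8909], t=(-0.8175, -2.2526, -0.8550)
after S3 (essential): [0.3231 -0.0268 0.4733; -0.5671 0.2837 0.2786; -0.0949 -0.0529 -0.4236]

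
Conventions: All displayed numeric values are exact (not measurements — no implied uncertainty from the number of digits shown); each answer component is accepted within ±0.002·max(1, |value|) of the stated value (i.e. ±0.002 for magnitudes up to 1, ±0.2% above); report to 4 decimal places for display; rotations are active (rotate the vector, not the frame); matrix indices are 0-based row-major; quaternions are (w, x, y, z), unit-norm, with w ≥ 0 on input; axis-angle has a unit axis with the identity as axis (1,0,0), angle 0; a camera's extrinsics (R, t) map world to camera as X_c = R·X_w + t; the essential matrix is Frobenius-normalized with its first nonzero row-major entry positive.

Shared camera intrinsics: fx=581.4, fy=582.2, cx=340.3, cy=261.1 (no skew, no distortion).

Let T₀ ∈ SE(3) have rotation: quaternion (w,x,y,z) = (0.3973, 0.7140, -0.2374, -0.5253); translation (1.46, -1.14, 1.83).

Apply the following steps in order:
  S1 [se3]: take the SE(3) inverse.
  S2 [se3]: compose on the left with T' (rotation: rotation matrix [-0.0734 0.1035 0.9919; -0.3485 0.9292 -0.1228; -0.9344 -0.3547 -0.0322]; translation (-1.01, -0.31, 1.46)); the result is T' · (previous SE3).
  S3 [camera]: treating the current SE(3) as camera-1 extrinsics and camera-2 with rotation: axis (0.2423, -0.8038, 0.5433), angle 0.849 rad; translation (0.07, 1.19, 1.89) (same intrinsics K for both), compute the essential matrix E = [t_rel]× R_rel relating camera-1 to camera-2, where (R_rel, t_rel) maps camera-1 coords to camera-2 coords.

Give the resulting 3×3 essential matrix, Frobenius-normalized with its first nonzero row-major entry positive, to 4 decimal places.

matrix = [0.5460 0.1067 -0.3957; -0.1929 -0.3859 -0.4936; -0.2412 -0.1939 -0.0921]

after S1 (invert_se3): R=[0.3354 -0.7565 -0.5615; 0.0784 -0.5716 0.8168; -0.9388 -0.3180 -0.1324], t=(-0.3244, -2.2608, 1.2505)
after S2 (compose_se3): R=[-0.9477 -0.3190 -0.0055; 0.0712 -0.2284 0.9709; -0.3110 0.9198 0.2392], t=(0.0201, -2.4513, 2.5248)
after S3 (essential): [0.5460 0.1067 -0.3957; -0.1929 -0.3859 -0.4936; -0.2412 -0.1939 -0.0921]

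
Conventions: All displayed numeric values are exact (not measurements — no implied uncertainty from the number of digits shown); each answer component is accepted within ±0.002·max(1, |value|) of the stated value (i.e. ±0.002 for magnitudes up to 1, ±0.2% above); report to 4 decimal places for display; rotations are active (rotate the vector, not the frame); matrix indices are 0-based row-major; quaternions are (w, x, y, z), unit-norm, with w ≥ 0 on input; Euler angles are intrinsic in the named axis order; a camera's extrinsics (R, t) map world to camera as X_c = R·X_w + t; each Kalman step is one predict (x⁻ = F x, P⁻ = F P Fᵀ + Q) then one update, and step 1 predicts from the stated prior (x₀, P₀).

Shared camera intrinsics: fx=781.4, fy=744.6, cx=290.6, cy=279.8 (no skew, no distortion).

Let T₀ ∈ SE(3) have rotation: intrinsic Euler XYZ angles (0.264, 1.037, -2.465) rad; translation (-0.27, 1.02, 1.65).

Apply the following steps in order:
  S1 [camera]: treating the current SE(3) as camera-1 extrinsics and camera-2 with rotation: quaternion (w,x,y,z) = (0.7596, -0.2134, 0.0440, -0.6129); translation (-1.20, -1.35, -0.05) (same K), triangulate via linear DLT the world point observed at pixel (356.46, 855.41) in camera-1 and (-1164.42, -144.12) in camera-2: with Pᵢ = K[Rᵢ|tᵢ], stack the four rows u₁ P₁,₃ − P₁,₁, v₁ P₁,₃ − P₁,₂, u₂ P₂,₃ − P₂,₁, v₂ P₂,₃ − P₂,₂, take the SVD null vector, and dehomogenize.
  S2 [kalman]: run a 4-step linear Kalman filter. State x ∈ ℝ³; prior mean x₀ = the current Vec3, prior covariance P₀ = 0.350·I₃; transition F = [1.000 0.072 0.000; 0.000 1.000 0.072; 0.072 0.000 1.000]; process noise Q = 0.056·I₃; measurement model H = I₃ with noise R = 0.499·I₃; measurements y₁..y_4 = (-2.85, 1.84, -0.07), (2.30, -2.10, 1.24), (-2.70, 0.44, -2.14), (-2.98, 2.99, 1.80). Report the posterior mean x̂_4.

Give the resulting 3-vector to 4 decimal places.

result = (-1.5793, 0.6014, 0.3682)

after S1 (triangulate): (-0.5857, -1.7577, 1.0006)
after S2 (kf_track): (-1.5793, 0.6014, 0.3682)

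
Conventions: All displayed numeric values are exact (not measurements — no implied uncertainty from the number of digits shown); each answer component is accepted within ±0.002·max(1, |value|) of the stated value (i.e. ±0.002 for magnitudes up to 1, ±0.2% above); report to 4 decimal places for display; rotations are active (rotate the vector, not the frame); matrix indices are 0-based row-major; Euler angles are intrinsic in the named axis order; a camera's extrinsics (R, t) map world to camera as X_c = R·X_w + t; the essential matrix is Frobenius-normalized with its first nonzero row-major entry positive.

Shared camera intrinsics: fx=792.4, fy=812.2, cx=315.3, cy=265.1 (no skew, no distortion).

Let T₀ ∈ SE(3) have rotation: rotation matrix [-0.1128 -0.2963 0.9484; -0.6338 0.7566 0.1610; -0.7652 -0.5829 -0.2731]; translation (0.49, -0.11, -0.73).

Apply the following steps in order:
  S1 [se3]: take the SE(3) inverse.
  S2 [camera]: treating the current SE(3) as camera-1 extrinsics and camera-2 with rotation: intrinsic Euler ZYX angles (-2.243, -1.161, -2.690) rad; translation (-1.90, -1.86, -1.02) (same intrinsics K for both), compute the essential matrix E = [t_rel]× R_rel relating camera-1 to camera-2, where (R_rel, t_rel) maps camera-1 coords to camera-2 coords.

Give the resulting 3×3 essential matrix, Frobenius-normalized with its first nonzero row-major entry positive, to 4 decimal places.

matrix = [0.0675 -0.1562 0.4010; -0.0877 0.0589 -0.5543; -0.0022 0.6867 0.1427]

after S1 (invert_se3): R=[-0.1128 -0.6338 -0.7652; -0.2963 0.7566 -0.5829; 0.9484 0.1610 -0.2731], t=(-0.5731, -0.1971, -0.6464)
after S2 (essential): [0.0675 -0.1562 0.4010; -0.0877 0.0589 -0.5543; -0.0022 0.6867 0.1427]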